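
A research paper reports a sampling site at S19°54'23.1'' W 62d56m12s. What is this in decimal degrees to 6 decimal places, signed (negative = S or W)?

Lat: 19 + 54/60 + 23.1/3600 = 19.9064167
S → negative
λ: 56′ + 12″ = 56.20000′; 62 + 56.20000/60 = 62.9366667
hemisphere W, so the sign is −

-19.906417, -62.936667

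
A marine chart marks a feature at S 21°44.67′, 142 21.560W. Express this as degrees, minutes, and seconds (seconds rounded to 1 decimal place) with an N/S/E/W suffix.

21°44′40.2″ S, 142°21′33.6″ W

Latitude: fractional minutes 0.67000 × 60 = 40.200″
λ: 21.56000′ → 21′ and 0.56000 × 60 = 33.600″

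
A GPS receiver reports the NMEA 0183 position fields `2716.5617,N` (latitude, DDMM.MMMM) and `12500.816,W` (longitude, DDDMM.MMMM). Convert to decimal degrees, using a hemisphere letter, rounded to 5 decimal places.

27.27603° N, 125.01360° W

Lat: degrees = first 2 digits = 27, minutes = 16.5617; 27 + 16.5617/60 = 27.276028
λ: split at 3 digits → 125° and 0.816′; 125 + 0.816/60 = 125.013600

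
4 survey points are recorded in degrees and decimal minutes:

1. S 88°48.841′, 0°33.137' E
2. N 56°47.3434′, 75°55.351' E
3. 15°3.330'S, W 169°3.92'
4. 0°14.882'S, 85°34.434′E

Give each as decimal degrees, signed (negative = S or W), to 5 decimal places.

1. -88.81402, 0.55228
2. 56.78906, 75.92252
3. -15.05550, -169.06533
4. -0.24803, 85.57390

Point 1:
  Latitude: 48.841′ = 0.814017°; total 88.814017
  S ⇒ negate
  Lon: 0 + 33.137/60 = 0.552283
  E ⇒ keep positive
Point 2:
  Lat: 56 + 47.3434/60 = 56.789057
  N ⇒ keep positive
  λ: 55.351′ = 0.922517°; total 75.922517
  E → positive
Point 3:
  Latitude: 3.33′ = 0.055500°; total 15.055500
  hemisphere S, so the sign is −
  λ: 169 + 3.92/60 = 169.065333
  W → negative
Point 4:
  Latitude: 14.882′ = 0.248033°; total 0.248033
  S → negative
  λ: 34.434′ = 0.573900°; total 85.573900
  E ⇒ keep positive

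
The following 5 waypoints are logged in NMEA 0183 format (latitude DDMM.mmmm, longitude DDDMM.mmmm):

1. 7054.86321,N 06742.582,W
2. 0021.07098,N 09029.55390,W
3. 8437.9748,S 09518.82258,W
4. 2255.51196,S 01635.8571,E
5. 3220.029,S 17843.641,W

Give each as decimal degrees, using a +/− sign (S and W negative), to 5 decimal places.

Point 1:
  Lat: degrees = first 2 digits = 70, minutes = 54.86321; 70 + 54.86321/60 = 70.914387
  N ⇒ keep positive
  Lon: degrees = first 3 digits = 67, minutes = 42.582; 67 + 42.582/60 = 67.709700
  hemisphere W, so the sign is −
Point 2:
  Latitude: split at 2 digits → 00° and 21.07098′; 0 + 21.07098/60 = 0.351183
  N → positive
  λ: degrees = first 3 digits = 90, minutes = 29.5539; 90 + 29.5539/60 = 90.492565
  W → negative
Point 3:
  Latitude: split at 2 digits → 84° and 37.9748′; 84 + 37.9748/60 = 84.632913
  hemisphere S, so the sign is −
  λ: degrees = first 3 digits = 95, minutes = 18.82258; 95 + 18.82258/60 = 95.313710
  W ⇒ negate
Point 4:
  Latitude: split at 2 digits → 22° and 55.51196′; 22 + 55.51196/60 = 22.925199
  S ⇒ negate
  λ: split at 3 digits → 016° and 35.8571′; 16 + 35.8571/60 = 16.597618
  E → positive
Point 5:
  Lat: split at 2 digits → 32° and 20.029′; 32 + 20.029/60 = 32.333817
  S ⇒ negate
  Longitude: split at 3 digits → 178° and 43.641′; 178 + 43.641/60 = 178.727350
  hemisphere W, so the sign is −

1. 70.91439, -67.70970
2. 0.35118, -90.49257
3. -84.63291, -95.31371
4. -22.92520, 16.59762
5. -32.33382, -178.72735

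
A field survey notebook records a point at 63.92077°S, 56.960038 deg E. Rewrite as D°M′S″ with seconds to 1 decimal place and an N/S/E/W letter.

Latitude: whole degrees 63; 55.24620′ → 55′ and 14.772″
Longitude: 0.960038 × 60 = 57.60228′ → 57′, remainder × 60 = 36.137″

63°55′14.8″ S, 56°57′36.1″ E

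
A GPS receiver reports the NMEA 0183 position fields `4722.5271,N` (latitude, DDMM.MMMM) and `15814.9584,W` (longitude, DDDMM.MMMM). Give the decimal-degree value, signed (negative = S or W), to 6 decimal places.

Lat: degrees = first 2 digits = 47, minutes = 22.5271; 47 + 22.5271/60 = 47.3754517
N ⇒ keep positive
Longitude: split at 3 digits → 158° and 14.9584′; 158 + 14.9584/60 = 158.2493067
W → negative

47.375452, -158.249307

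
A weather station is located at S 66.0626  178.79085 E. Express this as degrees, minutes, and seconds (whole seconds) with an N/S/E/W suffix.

66°03′45″ S, 178°47′27″ E

Latitude: 0.062600 × 60 = 3.75600′ → 3′, remainder × 60 = 45.36″
λ: 0.790850 × 60 = 47.45100′ → 47′, remainder × 60 = 27.06″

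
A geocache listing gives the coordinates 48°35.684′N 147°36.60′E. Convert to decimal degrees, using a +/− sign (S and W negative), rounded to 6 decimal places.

φ: 35.684′ = 0.594733°; total 48.5947333
N ⇒ keep positive
λ: 36.6′ = 0.610000°; total 147.6100000
E ⇒ keep positive

48.594733, 147.610000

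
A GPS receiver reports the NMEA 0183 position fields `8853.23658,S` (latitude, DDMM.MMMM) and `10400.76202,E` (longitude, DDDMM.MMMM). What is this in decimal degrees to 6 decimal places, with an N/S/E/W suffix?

88.887276° S, 104.012700° E

φ: degrees = first 2 digits = 88, minutes = 53.23658; 88 + 53.23658/60 = 88.8872763
λ: split at 3 digits → 104° and 0.76202′; 104 + 0.76202/60 = 104.0127003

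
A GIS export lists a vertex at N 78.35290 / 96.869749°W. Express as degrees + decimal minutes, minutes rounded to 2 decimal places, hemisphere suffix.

78° 21.17′ N, 96° 52.18′ W

Latitude: fractional part 0.352900 → 21.1740 minutes
Longitude: 96° + 0.869749 × 60 = 96° 52.1849′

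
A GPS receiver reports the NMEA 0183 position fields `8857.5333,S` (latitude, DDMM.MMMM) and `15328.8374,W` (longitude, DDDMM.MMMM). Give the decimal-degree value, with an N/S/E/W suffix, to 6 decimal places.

88.958888° S, 153.480623° W

Lat: degrees = first 2 digits = 88, minutes = 57.5333; 88 + 57.5333/60 = 88.9588883
λ: split at 3 digits → 153° and 28.8374′; 153 + 28.8374/60 = 153.4806233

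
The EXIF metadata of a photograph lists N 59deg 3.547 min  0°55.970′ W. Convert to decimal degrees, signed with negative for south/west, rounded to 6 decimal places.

59.059117, -0.932833

φ: 3.547′ = 0.059117°; total 59.0591167
N ⇒ keep positive
Lon: 0 + 55.97/60 = 0.9328333
W → negative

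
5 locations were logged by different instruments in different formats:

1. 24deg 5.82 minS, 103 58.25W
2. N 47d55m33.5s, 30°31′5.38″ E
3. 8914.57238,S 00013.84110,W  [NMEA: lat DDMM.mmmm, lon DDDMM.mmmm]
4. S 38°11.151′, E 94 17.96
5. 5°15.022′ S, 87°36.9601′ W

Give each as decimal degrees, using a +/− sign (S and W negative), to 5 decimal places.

1. -24.09700, -103.97083
2. 47.92597, 30.51816
3. -89.24287, -0.23069
4. -38.18585, 94.29933
5. -5.25037, -87.61600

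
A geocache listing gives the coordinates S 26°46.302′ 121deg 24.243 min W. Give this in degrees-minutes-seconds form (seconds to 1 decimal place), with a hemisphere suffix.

Lat: 46.30200′ → 46′ and 0.30200 × 60 = 18.120″
Lon: 24.24300′ → 24′ and 0.24300 × 60 = 14.580″

26°46′18.1″ S, 121°24′14.6″ W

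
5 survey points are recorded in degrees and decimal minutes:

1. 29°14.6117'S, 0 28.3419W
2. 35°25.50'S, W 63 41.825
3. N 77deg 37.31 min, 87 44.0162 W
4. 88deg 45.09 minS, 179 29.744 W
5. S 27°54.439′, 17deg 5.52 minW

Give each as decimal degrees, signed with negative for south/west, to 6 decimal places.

Point 1:
  Lat: 29 + 14.6117/60 = 29.2435283
  S ⇒ negate
  λ: 0 + 28.3419/60 = 0.4723650
  hemisphere W, so the sign is −
Point 2:
  Lat: 25.5′ = 0.425000°; total 35.4250000
  S ⇒ negate
  Lon: 41.825′ = 0.697083°; total 63.6970833
  hemisphere W, so the sign is −
Point 3:
  Latitude: 77 + 37.31/60 = 77.6218333
  N ⇒ keep positive
  Longitude: 44.0162′ = 0.733603°; total 87.7336033
  W ⇒ negate
Point 4:
  Latitude: 88 + 45.09/60 = 88.7515000
  S ⇒ negate
  Lon: 179 + 29.744/60 = 179.4957333
  W ⇒ negate
Point 5:
  φ: 54.439′ = 0.907317°; total 27.9073167
  S → negative
  Lon: 17 + 5.52/60 = 17.0920000
  W → negative

1. -29.243528, -0.472365
2. -35.425000, -63.697083
3. 77.621833, -87.733603
4. -88.751500, -179.495733
5. -27.907317, -17.092000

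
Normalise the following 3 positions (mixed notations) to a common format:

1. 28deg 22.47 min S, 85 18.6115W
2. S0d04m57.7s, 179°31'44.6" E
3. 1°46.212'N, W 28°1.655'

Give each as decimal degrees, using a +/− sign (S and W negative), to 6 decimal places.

Point 1:
  Lat: 22.47′ = 0.374500°; total 28.3745000
  hemisphere S, so the sign is −
  λ: 85 + 18.6115/60 = 85.3101917
  W → negative
Point 2:
  Lat: 0° + 4/60 + 57.7/3600 = 0 + 0.066667 + 0.016028 = 0.0826944
  hemisphere S, so the sign is −
  λ: 179° + 31/60 + 44.6/3600 = 179 + 0.516667 + 0.012389 = 179.5290556
  E → positive
Point 3:
  Lat: 1 + 46.212/60 = 1.7702000
  N → positive
  Lon: 1.655′ = 0.027583°; total 28.0275833
  W ⇒ negate

1. -28.374500, -85.310192
2. -0.082694, 179.529056
3. 1.770200, -28.027583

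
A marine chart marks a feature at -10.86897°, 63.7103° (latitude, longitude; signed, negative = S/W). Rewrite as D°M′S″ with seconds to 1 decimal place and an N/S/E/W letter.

Latitude is negative → S; |value| = 10.868970
Lat: whole degrees 10; 52.13820′ → 52′ and 8.292″
λ: whole degrees 63; 42.61800′ → 42′ and 37.080″

10°52′8.3″ S, 63°42′37.1″ E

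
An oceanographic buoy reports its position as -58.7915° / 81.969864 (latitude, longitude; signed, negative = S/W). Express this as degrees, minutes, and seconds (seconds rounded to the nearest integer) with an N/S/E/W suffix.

Latitude is negative → S; |value| = 58.791500
Latitude: whole degrees 58; 47.49000′ → 47′ and 29.40″
Longitude: 0.969864 × 60 = 58.19184′ → 58′, remainder × 60 = 11.51″

58°47′29″ S, 81°58′12″ E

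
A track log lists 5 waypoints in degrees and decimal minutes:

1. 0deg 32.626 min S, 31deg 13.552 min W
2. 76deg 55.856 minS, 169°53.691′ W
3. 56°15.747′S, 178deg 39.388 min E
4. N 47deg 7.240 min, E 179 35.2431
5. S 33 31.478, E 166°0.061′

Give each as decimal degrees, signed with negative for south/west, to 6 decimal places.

Point 1:
  Lat: 32.626′ = 0.543767°; total 0.5437667
  S ⇒ negate
  Lon: 31 + 13.552/60 = 31.2258667
  W ⇒ negate
Point 2:
  Lat: 55.856′ = 0.930933°; total 76.9309333
  S → negative
  λ: 53.691′ = 0.894850°; total 169.8948500
  W ⇒ negate
Point 3:
  Lat: 15.747′ = 0.262450°; total 56.2624500
  hemisphere S, so the sign is −
  Longitude: 39.388′ = 0.656467°; total 178.6564667
  E ⇒ keep positive
Point 4:
  Lat: 7.24′ = 0.120667°; total 47.1206667
  N ⇒ keep positive
  Lon: 35.2431′ = 0.587385°; total 179.5873850
  E → positive
Point 5:
  φ: 33 + 31.478/60 = 33.5246333
  S → negative
  Lon: 166 + 0.061/60 = 166.0010167
  E → positive

1. -0.543767, -31.225867
2. -76.930933, -169.894850
3. -56.262450, 178.656467
4. 47.120667, 179.587385
5. -33.524633, 166.001017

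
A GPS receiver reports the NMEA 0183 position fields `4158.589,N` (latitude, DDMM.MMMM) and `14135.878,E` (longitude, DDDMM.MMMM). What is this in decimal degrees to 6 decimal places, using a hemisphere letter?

Latitude: split at 2 digits → 41° and 58.589′; 41 + 58.589/60 = 41.9764833
λ: split at 3 digits → 141° and 35.878′; 141 + 35.878/60 = 141.5979667

41.976483° N, 141.597967° E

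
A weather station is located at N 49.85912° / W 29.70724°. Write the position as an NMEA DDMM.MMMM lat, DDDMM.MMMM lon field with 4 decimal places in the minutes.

4951.5472,N / 02942.4344,W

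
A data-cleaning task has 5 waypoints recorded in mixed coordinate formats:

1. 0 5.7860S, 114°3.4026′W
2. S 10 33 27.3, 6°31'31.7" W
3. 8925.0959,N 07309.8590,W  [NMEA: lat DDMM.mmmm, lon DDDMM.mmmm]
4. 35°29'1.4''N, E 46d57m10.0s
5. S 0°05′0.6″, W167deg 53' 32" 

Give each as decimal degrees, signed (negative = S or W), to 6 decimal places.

1. -0.096433, -114.056710
2. -10.557583, -6.525472
3. 89.418265, -73.164317
4. 35.483722, 46.952778
5. -0.083500, -167.892222

Point 1:
  Lat: 5.786′ = 0.096433°; total 0.0964333
  S ⇒ negate
  λ: 114 + 3.4026/60 = 114.0567100
  hemisphere W, so the sign is −
Point 2:
  Latitude: 33′ + 27.3″ = 33.45500′; 10 + 33.45500/60 = 10.5575833
  S ⇒ negate
  λ: 6 + 31/60 + 31.7/3600 = 6.5254722
  W ⇒ negate
Point 3:
  φ: degrees = first 2 digits = 89, minutes = 25.0959; 89 + 25.0959/60 = 89.4182650
  N ⇒ keep positive
  Lon: split at 3 digits → 073° and 9.859′; 73 + 9.859/60 = 73.1643167
  W → negative
Point 4:
  Lat: 29′ + 1.4″ = 29.02333′; 35 + 29.02333/60 = 35.4837222
  N ⇒ keep positive
  Lon: 46 + 57/60 + 10/3600 = 46.9527778
  E → positive
Point 5:
  φ: 5′ + 0.6″ = 5.01000′; 0 + 5.01000/60 = 0.0835000
  S → negative
  λ: 53′ + 32″ = 53.53333′; 167 + 53.53333/60 = 167.8922222
  hemisphere W, so the sign is −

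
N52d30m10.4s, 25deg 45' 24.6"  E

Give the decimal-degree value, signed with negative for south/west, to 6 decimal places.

Latitude: 52° + 30/60 + 10.4/3600 = 52 + 0.500000 + 0.002889 = 52.5028889
N ⇒ keep positive
Longitude: 45′ + 24.6″ = 45.41000′; 25 + 45.41000/60 = 25.7568333
E ⇒ keep positive

52.502889, 25.756833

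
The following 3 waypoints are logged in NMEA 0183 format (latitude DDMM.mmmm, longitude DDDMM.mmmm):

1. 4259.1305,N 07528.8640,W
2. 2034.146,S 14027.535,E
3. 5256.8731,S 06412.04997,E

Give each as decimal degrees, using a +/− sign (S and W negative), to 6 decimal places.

1. 42.985508, -75.481067
2. -20.569100, 140.458917
3. -52.947885, 64.200833

Point 1:
  φ: split at 2 digits → 42° and 59.1305′; 42 + 59.1305/60 = 42.9855083
  N ⇒ keep positive
  Lon: split at 3 digits → 075° and 28.864′; 75 + 28.864/60 = 75.4810667
  hemisphere W, so the sign is −
Point 2:
  Lat: degrees = first 2 digits = 20, minutes = 34.146; 20 + 34.146/60 = 20.5691000
  S ⇒ negate
  Longitude: split at 3 digits → 140° and 27.535′; 140 + 27.535/60 = 140.4589167
  E → positive
Point 3:
  Latitude: degrees = first 2 digits = 52, minutes = 56.8731; 52 + 56.8731/60 = 52.9478850
  S → negative
  Longitude: degrees = first 3 digits = 64, minutes = 12.04997; 64 + 12.04997/60 = 64.2008328
  E → positive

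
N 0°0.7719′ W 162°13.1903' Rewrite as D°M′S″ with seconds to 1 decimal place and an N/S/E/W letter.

Lat: 0.77190′ → 0′ and 0.77190 × 60 = 46.314″
Lon: fractional minutes 0.19030 × 60 = 11.418″

0°00′46.3″ N, 162°13′11.4″ W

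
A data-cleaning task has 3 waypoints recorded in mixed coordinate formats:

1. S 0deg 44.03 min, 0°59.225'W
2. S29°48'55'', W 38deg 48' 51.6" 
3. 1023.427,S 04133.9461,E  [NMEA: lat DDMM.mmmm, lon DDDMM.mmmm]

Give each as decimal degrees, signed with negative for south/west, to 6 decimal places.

1. -0.733833, -0.987083
2. -29.815278, -38.814333
3. -10.390450, 41.565768

Point 1:
  φ: 0 + 44.03/60 = 0.7338333
  S → negative
  λ: 0 + 59.225/60 = 0.9870833
  hemisphere W, so the sign is −
Point 2:
  Latitude: 29° + 48/60 + 55/3600 = 29 + 0.800000 + 0.015278 = 29.8152778
  S ⇒ negate
  Longitude: 38° + 48/60 + 51.6/3600 = 38 + 0.800000 + 0.014333 = 38.8143333
  W ⇒ negate
Point 3:
  Lat: degrees = first 2 digits = 10, minutes = 23.427; 10 + 23.427/60 = 10.3904500
  hemisphere S, so the sign is −
  Longitude: split at 3 digits → 041° and 33.9461′; 41 + 33.9461/60 = 41.5657683
  E ⇒ keep positive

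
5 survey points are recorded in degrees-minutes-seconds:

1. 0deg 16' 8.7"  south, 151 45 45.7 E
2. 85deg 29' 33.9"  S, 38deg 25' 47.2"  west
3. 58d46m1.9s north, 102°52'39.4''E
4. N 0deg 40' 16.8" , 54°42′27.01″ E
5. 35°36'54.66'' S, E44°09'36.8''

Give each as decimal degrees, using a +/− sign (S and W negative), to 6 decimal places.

1. -0.269083, 151.762694
2. -85.492750, -38.429778
3. 58.767194, 102.877611
4. 0.671333, 54.707503
5. -35.615183, 44.160222

Point 1:
  φ: 0 + 16/60 + 8.7/3600 = 0.2690833
  S → negative
  Longitude: 45′ + 45.7″ = 45.76167′; 151 + 45.76167/60 = 151.7626944
  E → positive
Point 2:
  φ: 29′ + 33.9″ = 29.56500′; 85 + 29.56500/60 = 85.4927500
  S → negative
  Lon: 25′ + 47.2″ = 25.78667′; 38 + 25.78667/60 = 38.4297778
  hemisphere W, so the sign is −
Point 3:
  φ: 58 + 46/60 + 1.9/3600 = 58.7671944
  N ⇒ keep positive
  λ: 52′ + 39.4″ = 52.65667′; 102 + 52.65667/60 = 102.8776111
  E ⇒ keep positive
Point 4:
  Lat: 40′ + 16.8″ = 40.28000′; 0 + 40.28000/60 = 0.6713333
  N → positive
  Longitude: 42′ + 27.01″ = 42.45017′; 54 + 42.45017/60 = 54.7075028
  E ⇒ keep positive
Point 5:
  Latitude: 35 + 36/60 + 54.66/3600 = 35.6151833
  S → negative
  Lon: 44° + 9/60 + 36.8/3600 = 44 + 0.150000 + 0.010222 = 44.1602222
  E ⇒ keep positive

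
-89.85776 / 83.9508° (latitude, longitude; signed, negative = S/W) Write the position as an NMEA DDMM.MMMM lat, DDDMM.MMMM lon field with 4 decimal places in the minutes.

Latitude is negative → S; |value| = 89.857760
Lat: fractional part 0.857760 → 51.465600 minutes
Longitude: minutes = (83.950800 − 83) × 60 = 57.048000

8951.4656,S / 08357.0480,E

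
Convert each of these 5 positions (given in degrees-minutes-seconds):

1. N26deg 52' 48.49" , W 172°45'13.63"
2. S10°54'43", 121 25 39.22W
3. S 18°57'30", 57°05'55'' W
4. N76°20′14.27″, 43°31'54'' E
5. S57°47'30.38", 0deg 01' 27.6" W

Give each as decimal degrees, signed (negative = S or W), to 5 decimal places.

Point 1:
  Latitude: 52′ + 48.49″ = 52.80817′; 26 + 52.80817/60 = 26.880136
  N → positive
  λ: 172° + 45/60 + 13.63/3600 = 172 + 0.750000 + 0.003786 = 172.753786
  hemisphere W, so the sign is −
Point 2:
  Lat: 54′ + 43″ = 54.71667′; 10 + 54.71667/60 = 10.911944
  S ⇒ negate
  λ: 25′ + 39.22″ = 25.65367′; 121 + 25.65367/60 = 121.427561
  W → negative
Point 3:
  φ: 18° + 57/60 + 30/3600 = 18 + 0.950000 + 0.008333 = 18.958333
  S ⇒ negate
  λ: 57° + 5/60 + 55/3600 = 57 + 0.083333 + 0.015278 = 57.098611
  W → negative
Point 4:
  Lat: 76° + 20/60 + 14.27/3600 = 76 + 0.333333 + 0.003964 = 76.337297
  N → positive
  Longitude: 31′ + 54″ = 31.90000′; 43 + 31.90000/60 = 43.531667
  E → positive
Point 5:
  φ: 57° + 47/60 + 30.38/3600 = 57 + 0.783333 + 0.008439 = 57.791772
  S ⇒ negate
  Lon: 1′ + 27.6″ = 1.46000′; 0 + 1.46000/60 = 0.024333
  W ⇒ negate

1. 26.88014, -172.75379
2. -10.91194, -121.42756
3. -18.95833, -57.09861
4. 76.33730, 43.53167
5. -57.79177, -0.02433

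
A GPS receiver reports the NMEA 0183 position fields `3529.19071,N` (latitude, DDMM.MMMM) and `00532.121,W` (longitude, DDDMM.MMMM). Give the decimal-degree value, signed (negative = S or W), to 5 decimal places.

Lat: split at 2 digits → 35° and 29.19071′; 35 + 29.19071/60 = 35.486512
N → positive
Lon: split at 3 digits → 005° and 32.121′; 5 + 32.121/60 = 5.535350
W ⇒ negate

35.48651, -5.53535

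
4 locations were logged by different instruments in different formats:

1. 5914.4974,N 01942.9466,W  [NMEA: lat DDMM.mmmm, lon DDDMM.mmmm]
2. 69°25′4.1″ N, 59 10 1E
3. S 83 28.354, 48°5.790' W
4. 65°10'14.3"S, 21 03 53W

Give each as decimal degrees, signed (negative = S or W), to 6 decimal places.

1. 59.241623, -19.715777
2. 69.417806, 59.166944
3. -83.472567, -48.096500
4. -65.170639, -21.064722

Point 1:
  φ: split at 2 digits → 59° and 14.4974′; 59 + 14.4974/60 = 59.2416233
  N ⇒ keep positive
  Lon: split at 3 digits → 019° and 42.9466′; 19 + 42.9466/60 = 19.7157767
  W → negative
Point 2:
  φ: 69° + 25/60 + 4.1/3600 = 69 + 0.416667 + 0.001139 = 69.4178056
  N → positive
  Longitude: 59 + 10/60 + 1/3600 = 59.1669444
  E → positive
Point 3:
  φ: 83 + 28.354/60 = 83.4725667
  S → negative
  λ: 48 + 5.79/60 = 48.0965000
  W → negative
Point 4:
  Latitude: 10′ + 14.3″ = 10.23833′; 65 + 10.23833/60 = 65.1706389
  S ⇒ negate
  Longitude: 21° + 3/60 + 53/3600 = 21 + 0.050000 + 0.014722 = 21.0647222
  W → negative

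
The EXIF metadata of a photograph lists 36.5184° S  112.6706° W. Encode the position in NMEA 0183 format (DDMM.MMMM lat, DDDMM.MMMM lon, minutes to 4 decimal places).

3631.1040,S / 11240.2360,W

Latitude: minutes = (36.518400 − 36) × 60 = 31.104000
Lon: minutes = (112.670600 − 112) × 60 = 40.236000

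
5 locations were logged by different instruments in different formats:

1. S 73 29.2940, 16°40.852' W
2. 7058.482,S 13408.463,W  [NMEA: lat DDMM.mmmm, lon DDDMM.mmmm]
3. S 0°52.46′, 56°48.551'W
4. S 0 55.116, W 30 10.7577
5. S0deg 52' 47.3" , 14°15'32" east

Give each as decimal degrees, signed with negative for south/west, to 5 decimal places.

Point 1:
  Latitude: 73 + 29.294/60 = 73.488233
  S → negative
  Longitude: 40.852′ = 0.680867°; total 16.680867
  W ⇒ negate
Point 2:
  φ: split at 2 digits → 70° and 58.482′; 70 + 58.482/60 = 70.974700
  hemisphere S, so the sign is −
  Lon: degrees = first 3 digits = 134, minutes = 8.463; 134 + 8.463/60 = 134.141050
  W ⇒ negate
Point 3:
  Lat: 52.46′ = 0.874333°; total 0.874333
  S → negative
  Lon: 48.551′ = 0.809183°; total 56.809183
  W ⇒ negate
Point 4:
  Latitude: 0 + 55.116/60 = 0.918600
  S → negative
  Lon: 10.7577′ = 0.179295°; total 30.179295
  W → negative
Point 5:
  Lat: 0° + 52/60 + 47.3/3600 = 0 + 0.866667 + 0.013139 = 0.879806
  S → negative
  Longitude: 14 + 15/60 + 32/3600 = 14.258889
  E → positive

1. -73.48823, -16.68087
2. -70.97470, -134.14105
3. -0.87433, -56.80918
4. -0.91860, -30.17930
5. -0.87981, 14.25889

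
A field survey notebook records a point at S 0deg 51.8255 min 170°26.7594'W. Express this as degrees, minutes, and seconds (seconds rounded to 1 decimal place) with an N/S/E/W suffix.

φ: fractional minutes 0.82550 × 60 = 49.530″
Lon: 26.75940′ → 26′ and 0.75940 × 60 = 45.564″

0°51′49.5″ S, 170°26′45.6″ W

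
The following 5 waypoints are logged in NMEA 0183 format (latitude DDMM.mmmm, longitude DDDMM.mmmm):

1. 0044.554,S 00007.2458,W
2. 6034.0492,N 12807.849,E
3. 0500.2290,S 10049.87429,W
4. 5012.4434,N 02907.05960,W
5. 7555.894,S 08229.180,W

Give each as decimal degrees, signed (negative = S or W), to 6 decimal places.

Point 1:
  φ: split at 2 digits → 00° and 44.554′; 0 + 44.554/60 = 0.7425667
  S → negative
  Lon: degrees = first 3 digits = 0, minutes = 7.2458; 0 + 7.2458/60 = 0.1207633
  W → negative
Point 2:
  Lat: split at 2 digits → 60° and 34.0492′; 60 + 34.0492/60 = 60.5674867
  N → positive
  Lon: degrees = first 3 digits = 128, minutes = 7.849; 128 + 7.849/60 = 128.1308167
  E → positive
Point 3:
  φ: degrees = first 2 digits = 5, minutes = 0.229; 5 + 0.229/60 = 5.0038167
  hemisphere S, so the sign is −
  Lon: split at 3 digits → 100° and 49.87429′; 100 + 49.87429/60 = 100.8312382
  W ⇒ negate
Point 4:
  Latitude: degrees = first 2 digits = 50, minutes = 12.4434; 50 + 12.4434/60 = 50.2073900
  N → positive
  Longitude: degrees = first 3 digits = 29, minutes = 7.0596; 29 + 7.0596/60 = 29.1176600
  W ⇒ negate
Point 5:
  Lat: split at 2 digits → 75° and 55.894′; 75 + 55.894/60 = 75.9315667
  S → negative
  Longitude: split at 3 digits → 082° and 29.18′; 82 + 29.18/60 = 82.4863333
  W ⇒ negate

1. -0.742567, -0.120763
2. 60.567487, 128.130817
3. -5.003817, -100.831238
4. 50.207390, -29.117660
5. -75.931567, -82.486333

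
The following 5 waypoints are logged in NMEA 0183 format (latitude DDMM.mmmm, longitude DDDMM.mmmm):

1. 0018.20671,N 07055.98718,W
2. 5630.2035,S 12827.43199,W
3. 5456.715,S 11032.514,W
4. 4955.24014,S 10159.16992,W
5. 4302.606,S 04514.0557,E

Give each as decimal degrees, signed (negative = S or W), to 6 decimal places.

Point 1:
  φ: degrees = first 2 digits = 0, minutes = 18.20671; 0 + 18.20671/60 = 0.3034452
  N ⇒ keep positive
  λ: split at 3 digits → 070° and 55.98718′; 70 + 55.98718/60 = 70.9331197
  W → negative
Point 2:
  Latitude: split at 2 digits → 56° and 30.2035′; 56 + 30.2035/60 = 56.5033917
  S ⇒ negate
  λ: split at 3 digits → 128° and 27.43199′; 128 + 27.43199/60 = 128.4571998
  W ⇒ negate
Point 3:
  Lat: degrees = first 2 digits = 54, minutes = 56.715; 54 + 56.715/60 = 54.9452500
  S → negative
  λ: degrees = first 3 digits = 110, minutes = 32.514; 110 + 32.514/60 = 110.5419000
  hemisphere W, so the sign is −
Point 4:
  φ: split at 2 digits → 49° and 55.24014′; 49 + 55.24014/60 = 49.9206690
  S → negative
  λ: degrees = first 3 digits = 101, minutes = 59.16992; 101 + 59.16992/60 = 101.9861653
  W → negative
Point 5:
  Latitude: degrees = first 2 digits = 43, minutes = 2.606; 43 + 2.606/60 = 43.0434333
  hemisphere S, so the sign is −
  Longitude: degrees = first 3 digits = 45, minutes = 14.0557; 45 + 14.0557/60 = 45.2342617
  E → positive

1. 0.303445, -70.933120
2. -56.503392, -128.457200
3. -54.945250, -110.541900
4. -49.920669, -101.986165
5. -43.043433, 45.234262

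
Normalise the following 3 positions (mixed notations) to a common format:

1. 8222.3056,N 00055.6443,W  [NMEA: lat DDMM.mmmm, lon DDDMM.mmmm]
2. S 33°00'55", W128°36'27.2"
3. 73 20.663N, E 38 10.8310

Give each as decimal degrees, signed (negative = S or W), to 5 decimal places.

1. 82.37176, -0.92741
2. -33.01528, -128.60756
3. 73.34438, 38.18052

Point 1:
  Latitude: degrees = first 2 digits = 82, minutes = 22.3056; 82 + 22.3056/60 = 82.371760
  N ⇒ keep positive
  Longitude: split at 3 digits → 000° and 55.6443′; 0 + 55.6443/60 = 0.927405
  W ⇒ negate
Point 2:
  φ: 33° + 0/60 + 55/3600 = 33 + 0.000000 + 0.015278 = 33.015278
  S ⇒ negate
  λ: 36′ + 27.2″ = 36.45333′; 128 + 36.45333/60 = 128.607556
  W ⇒ negate
Point 3:
  φ: 20.663′ = 0.344383°; total 73.344383
  N → positive
  Longitude: 38 + 10.831/60 = 38.180517
  E ⇒ keep positive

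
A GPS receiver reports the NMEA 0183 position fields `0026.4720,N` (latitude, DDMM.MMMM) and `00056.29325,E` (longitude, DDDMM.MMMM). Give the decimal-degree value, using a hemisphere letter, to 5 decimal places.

Lat: split at 2 digits → 00° and 26.472′; 0 + 26.472/60 = 0.441200
Lon: degrees = first 3 digits = 0, minutes = 56.29325; 0 + 56.29325/60 = 0.938221

0.44120° N, 0.93822° E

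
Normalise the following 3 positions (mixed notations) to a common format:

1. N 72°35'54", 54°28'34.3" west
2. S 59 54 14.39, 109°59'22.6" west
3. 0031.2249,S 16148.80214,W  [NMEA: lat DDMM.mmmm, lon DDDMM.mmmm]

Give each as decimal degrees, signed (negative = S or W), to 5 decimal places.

Point 1:
  φ: 35′ + 54″ = 35.90000′; 72 + 35.90000/60 = 72.598333
  N ⇒ keep positive
  Longitude: 54 + 28/60 + 34.3/3600 = 54.476194
  W → negative
Point 2:
  Latitude: 59° + 54/60 + 14.39/3600 = 59 + 0.900000 + 0.003997 = 59.903997
  S ⇒ negate
  λ: 109° + 59/60 + 22.6/3600 = 109 + 0.983333 + 0.006278 = 109.989611
  W → negative
Point 3:
  φ: degrees = first 2 digits = 0, minutes = 31.2249; 0 + 31.2249/60 = 0.520415
  S ⇒ negate
  λ: degrees = first 3 digits = 161, minutes = 48.80214; 161 + 48.80214/60 = 161.813369
  hemisphere W, so the sign is −

1. 72.59833, -54.47619
2. -59.90400, -109.98961
3. -0.52042, -161.81337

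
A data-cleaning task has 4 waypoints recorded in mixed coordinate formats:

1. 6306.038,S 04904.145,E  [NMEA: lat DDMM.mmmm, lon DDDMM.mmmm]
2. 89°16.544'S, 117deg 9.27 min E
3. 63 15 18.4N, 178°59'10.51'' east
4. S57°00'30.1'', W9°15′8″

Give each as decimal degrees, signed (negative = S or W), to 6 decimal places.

Point 1:
  φ: degrees = first 2 digits = 63, minutes = 6.038; 63 + 6.038/60 = 63.1006333
  hemisphere S, so the sign is −
  Longitude: degrees = first 3 digits = 49, minutes = 4.145; 49 + 4.145/60 = 49.0690833
  E → positive
Point 2:
  Latitude: 89 + 16.544/60 = 89.2757333
  hemisphere S, so the sign is −
  Lon: 117 + 9.27/60 = 117.1545000
  E ⇒ keep positive
Point 3:
  φ: 63 + 15/60 + 18.4/3600 = 63.2551111
  N → positive
  Longitude: 178° + 59/60 + 10.51/3600 = 178 + 0.983333 + 0.002919 = 178.9862528
  E → positive
Point 4:
  φ: 57° + 0/60 + 30.1/3600 = 57 + 0.000000 + 0.008361 = 57.0083611
  hemisphere S, so the sign is −
  λ: 9° + 15/60 + 8/3600 = 9 + 0.250000 + 0.002222 = 9.2522222
  W → negative

1. -63.100633, 49.069083
2. -89.275733, 117.154500
3. 63.255111, 178.986253
4. -57.008361, -9.252222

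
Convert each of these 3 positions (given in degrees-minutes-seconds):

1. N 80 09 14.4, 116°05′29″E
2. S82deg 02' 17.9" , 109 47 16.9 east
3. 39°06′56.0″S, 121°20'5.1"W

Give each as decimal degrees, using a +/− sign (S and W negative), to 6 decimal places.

1. 80.154000, 116.091389
2. -82.038306, 109.788028
3. -39.115556, -121.334750

Point 1:
  Latitude: 9′ + 14.4″ = 9.24000′; 80 + 9.24000/60 = 80.1540000
  N → positive
  Lon: 116 + 5/60 + 29/3600 = 116.0913889
  E ⇒ keep positive
Point 2:
  φ: 82° + 2/60 + 17.9/3600 = 82 + 0.033333 + 0.004972 = 82.0383056
  S ⇒ negate
  λ: 109 + 47/60 + 16.9/3600 = 109.7880278
  E → positive
Point 3:
  Lat: 39° + 6/60 + 56/3600 = 39 + 0.100000 + 0.015556 = 39.1155556
  S → negative
  λ: 20′ + 5.1″ = 20.08500′; 121 + 20.08500/60 = 121.3347500
  W → negative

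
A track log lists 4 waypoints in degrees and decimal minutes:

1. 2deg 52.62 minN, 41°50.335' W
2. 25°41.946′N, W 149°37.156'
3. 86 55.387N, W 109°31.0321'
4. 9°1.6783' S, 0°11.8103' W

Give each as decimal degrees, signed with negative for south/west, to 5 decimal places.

Point 1:
  Latitude: 2 + 52.62/60 = 2.877000
  N ⇒ keep positive
  Longitude: 50.335′ = 0.838917°; total 41.838917
  W ⇒ negate
Point 2:
  Lat: 25 + 41.946/60 = 25.699100
  N → positive
  Longitude: 149 + 37.156/60 = 149.619267
  W → negative
Point 3:
  Latitude: 55.387′ = 0.923117°; total 86.923117
  N ⇒ keep positive
  Lon: 109 + 31.0321/60 = 109.517202
  W ⇒ negate
Point 4:
  Lat: 9 + 1.6783/60 = 9.027972
  hemisphere S, so the sign is −
  λ: 11.8103′ = 0.196838°; total 0.196838
  hemisphere W, so the sign is −

1. 2.87700, -41.83892
2. 25.69910, -149.61927
3. 86.92312, -109.51720
4. -9.02797, -0.19684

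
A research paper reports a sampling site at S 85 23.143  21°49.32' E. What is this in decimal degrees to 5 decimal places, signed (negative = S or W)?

-85.38572, 21.82200

Lat: 23.143′ = 0.385717°; total 85.385717
S ⇒ negate
Longitude: 49.32′ = 0.822000°; total 21.822000
E ⇒ keep positive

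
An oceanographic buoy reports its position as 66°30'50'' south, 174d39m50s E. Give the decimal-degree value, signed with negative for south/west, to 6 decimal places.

-66.513889, 174.663889

Latitude: 66 + 30/60 + 50/3600 = 66.5138889
S ⇒ negate
Lon: 174 + 39/60 + 50/3600 = 174.6638889
E ⇒ keep positive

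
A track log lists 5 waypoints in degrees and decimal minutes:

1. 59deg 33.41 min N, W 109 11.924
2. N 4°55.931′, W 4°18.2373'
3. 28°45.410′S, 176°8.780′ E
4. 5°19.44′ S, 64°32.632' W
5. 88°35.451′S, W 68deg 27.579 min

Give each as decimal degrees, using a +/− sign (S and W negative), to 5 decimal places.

Point 1:
  Lat: 33.41′ = 0.556833°; total 59.556833
  N ⇒ keep positive
  λ: 109 + 11.924/60 = 109.198733
  hemisphere W, so the sign is −
Point 2:
  Lat: 4 + 55.931/60 = 4.932183
  N ⇒ keep positive
  Longitude: 18.2373′ = 0.303955°; total 4.303955
  W ⇒ negate
Point 3:
  Latitude: 45.41′ = 0.756833°; total 28.756833
  S ⇒ negate
  Lon: 176 + 8.78/60 = 176.146333
  E → positive
Point 4:
  Lat: 5 + 19.44/60 = 5.324000
  S → negative
  λ: 32.632′ = 0.543867°; total 64.543867
  hemisphere W, so the sign is −
Point 5:
  Latitude: 35.451′ = 0.590850°; total 88.590850
  hemisphere S, so the sign is −
  Lon: 27.579′ = 0.459650°; total 68.459650
  W → negative

1. 59.55683, -109.19873
2. 4.93218, -4.30396
3. -28.75683, 176.14633
4. -5.32400, -64.54387
5. -88.59085, -68.45965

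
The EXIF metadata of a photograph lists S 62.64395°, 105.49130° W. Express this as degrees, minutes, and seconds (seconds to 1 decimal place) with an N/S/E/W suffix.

62°38′38.2″ S, 105°29′28.7″ W

Lat: 0.643950° → 38.63700′; 0.63700 × 60 = 38.220″
Longitude: 0.491300 × 60 = 29.47800′ → 29′, remainder × 60 = 28.680″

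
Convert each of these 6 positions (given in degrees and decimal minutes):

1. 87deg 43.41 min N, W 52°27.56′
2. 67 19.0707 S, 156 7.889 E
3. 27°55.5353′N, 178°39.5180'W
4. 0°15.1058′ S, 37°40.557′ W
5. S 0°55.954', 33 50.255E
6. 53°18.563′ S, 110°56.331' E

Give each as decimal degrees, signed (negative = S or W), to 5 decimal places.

1. 87.72350, -52.45933
2. -67.31785, 156.13148
3. 27.92559, -178.65863
4. -0.25176, -37.67595
5. -0.93257, 33.83758
6. -53.30938, 110.93885

Point 1:
  φ: 43.41′ = 0.723500°; total 87.723500
  N → positive
  λ: 27.56′ = 0.459333°; total 52.459333
  W ⇒ negate
Point 2:
  φ: 19.0707′ = 0.317845°; total 67.317845
  S ⇒ negate
  λ: 7.889′ = 0.131483°; total 156.131483
  E ⇒ keep positive
Point 3:
  φ: 27 + 55.5353/60 = 27.925588
  N ⇒ keep positive
  Lon: 39.518′ = 0.658633°; total 178.658633
  W ⇒ negate
Point 4:
  φ: 0 + 15.1058/60 = 0.251763
  S ⇒ negate
  Longitude: 37 + 40.557/60 = 37.675950
  W ⇒ negate
Point 5:
  Latitude: 0 + 55.954/60 = 0.932567
  hemisphere S, so the sign is −
  Longitude: 50.255′ = 0.837583°; total 33.837583
  E → positive
Point 6:
  Lat: 53 + 18.563/60 = 53.309383
  hemisphere S, so the sign is −
  Longitude: 56.331′ = 0.938850°; total 110.938850
  E ⇒ keep positive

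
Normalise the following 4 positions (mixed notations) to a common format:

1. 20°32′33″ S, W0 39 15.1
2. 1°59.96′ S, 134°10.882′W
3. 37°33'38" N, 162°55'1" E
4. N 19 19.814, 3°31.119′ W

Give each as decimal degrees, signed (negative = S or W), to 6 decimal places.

Point 1:
  φ: 20 + 32/60 + 33/3600 = 20.5425000
  hemisphere S, so the sign is −
  Longitude: 0 + 39/60 + 15.1/3600 = 0.6541944
  W ⇒ negate
Point 2:
  Latitude: 59.96′ = 0.999333°; total 1.9993333
  S → negative
  Longitude: 134 + 10.882/60 = 134.1813667
  hemisphere W, so the sign is −
Point 3:
  φ: 37° + 33/60 + 38/3600 = 37 + 0.550000 + 0.010556 = 37.5605556
  N → positive
  Longitude: 55′ + 1″ = 55.01667′; 162 + 55.01667/60 = 162.9169444
  E → positive
Point 4:
  φ: 19 + 19.814/60 = 19.3302333
  N ⇒ keep positive
  Lon: 31.119′ = 0.518650°; total 3.5186500
  hemisphere W, so the sign is −

1. -20.542500, -0.654194
2. -1.999333, -134.181367
3. 37.560556, 162.916944
4. 19.330233, -3.518650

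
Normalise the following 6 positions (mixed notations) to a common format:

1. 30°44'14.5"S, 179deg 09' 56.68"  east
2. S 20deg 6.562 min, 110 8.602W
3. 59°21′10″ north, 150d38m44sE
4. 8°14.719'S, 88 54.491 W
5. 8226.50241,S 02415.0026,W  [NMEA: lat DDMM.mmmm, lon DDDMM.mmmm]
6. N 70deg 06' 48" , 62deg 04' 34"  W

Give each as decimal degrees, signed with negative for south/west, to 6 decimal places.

Point 1:
  φ: 30 + 44/60 + 14.5/3600 = 30.7373611
  hemisphere S, so the sign is −
  Lon: 9′ + 56.68″ = 9.94467′; 179 + 9.94467/60 = 179.1657444
  E → positive
Point 2:
  Latitude: 20 + 6.562/60 = 20.1093667
  hemisphere S, so the sign is −
  Longitude: 110 + 8.602/60 = 110.1433667
  hemisphere W, so the sign is −
Point 3:
  Latitude: 59 + 21/60 + 10/3600 = 59.3527778
  N → positive
  λ: 38′ + 44″ = 38.73333′; 150 + 38.73333/60 = 150.6455556
  E → positive
Point 4:
  Lat: 8 + 14.719/60 = 8.2453167
  hemisphere S, so the sign is −
  Lon: 54.491′ = 0.908183°; total 88.9081833
  W → negative
Point 5:
  Lat: degrees = first 2 digits = 82, minutes = 26.50241; 82 + 26.50241/60 = 82.4417068
  hemisphere S, so the sign is −
  Longitude: split at 3 digits → 024° and 15.0026′; 24 + 15.0026/60 = 24.2500433
  W → negative
Point 6:
  φ: 70 + 6/60 + 48/3600 = 70.1133333
  N ⇒ keep positive
  λ: 62 + 4/60 + 34/3600 = 62.0761111
  W ⇒ negate

1. -30.737361, 179.165744
2. -20.109367, -110.143367
3. 59.352778, 150.645556
4. -8.245317, -88.908183
5. -82.441707, -24.250043
6. 70.113333, -62.076111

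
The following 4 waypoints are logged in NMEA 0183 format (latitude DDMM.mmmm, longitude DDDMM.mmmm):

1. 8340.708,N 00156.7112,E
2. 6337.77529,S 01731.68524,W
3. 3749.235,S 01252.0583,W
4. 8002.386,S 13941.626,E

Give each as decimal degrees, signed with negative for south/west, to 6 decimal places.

1. 83.678467, 1.945187
2. -63.629588, -17.528087
3. -37.820583, -12.867638
4. -80.039767, 139.693767

Point 1:
  Lat: degrees = first 2 digits = 83, minutes = 40.708; 83 + 40.708/60 = 83.6784667
  N → positive
  λ: degrees = first 3 digits = 1, minutes = 56.7112; 1 + 56.7112/60 = 1.9451867
  E → positive
Point 2:
  Lat: split at 2 digits → 63° and 37.77529′; 63 + 37.77529/60 = 63.6295882
  hemisphere S, so the sign is −
  λ: degrees = first 3 digits = 17, minutes = 31.68524; 17 + 31.68524/60 = 17.5280873
  W ⇒ negate
Point 3:
  Lat: degrees = first 2 digits = 37, minutes = 49.235; 37 + 49.235/60 = 37.8205833
  S ⇒ negate
  λ: split at 3 digits → 012° and 52.0583′; 12 + 52.0583/60 = 12.8676383
  W → negative
Point 4:
  Latitude: degrees = first 2 digits = 80, minutes = 2.386; 80 + 2.386/60 = 80.0397667
  S ⇒ negate
  Longitude: split at 3 digits → 139° and 41.626′; 139 + 41.626/60 = 139.6937667
  E ⇒ keep positive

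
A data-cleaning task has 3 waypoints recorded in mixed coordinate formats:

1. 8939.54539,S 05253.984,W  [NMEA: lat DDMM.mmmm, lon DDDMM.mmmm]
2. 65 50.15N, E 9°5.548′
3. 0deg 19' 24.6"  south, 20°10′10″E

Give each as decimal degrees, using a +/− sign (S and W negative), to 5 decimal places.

1. -89.65909, -52.89973
2. 65.83583, 9.09247
3. -0.32350, 20.16944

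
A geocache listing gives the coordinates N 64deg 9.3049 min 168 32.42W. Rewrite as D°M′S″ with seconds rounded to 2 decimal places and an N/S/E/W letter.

φ: fractional minutes 0.30490 × 60 = 18.2940″
λ: 32.42000′ → 32′ and 0.42000 × 60 = 25.2000″

64°09′18.29″ N, 168°32′25.20″ W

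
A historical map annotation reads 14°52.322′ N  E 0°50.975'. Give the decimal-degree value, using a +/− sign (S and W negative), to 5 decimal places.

14.87203, 0.84958

Latitude: 52.322′ = 0.872033°; total 14.872033
N ⇒ keep positive
Longitude: 0 + 50.975/60 = 0.849583
E ⇒ keep positive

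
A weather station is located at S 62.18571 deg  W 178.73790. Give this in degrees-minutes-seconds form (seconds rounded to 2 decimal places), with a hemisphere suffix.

Latitude: whole degrees 62; 11.14260′ → 11′ and 8.5560″
λ: whole degrees 178; 44.27400′ → 44′ and 16.4400″

62°11′8.56″ S, 178°44′16.44″ W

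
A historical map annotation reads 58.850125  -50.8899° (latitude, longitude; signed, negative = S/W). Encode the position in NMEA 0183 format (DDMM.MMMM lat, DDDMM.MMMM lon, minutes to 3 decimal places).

Latitude: fractional part 0.850125 → 51.00750 minutes
Longitude is negative → W; |value| = 50.889900
Longitude: fractional part 0.889900 → 53.39400 minutes

5851.008,N / 05053.394,W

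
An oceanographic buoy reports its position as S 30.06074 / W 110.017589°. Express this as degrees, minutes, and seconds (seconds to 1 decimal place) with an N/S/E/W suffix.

Lat: whole degrees 30; 3.64440′ → 3′ and 38.664″
Longitude: 0.017589° → 1.05534′; 0.05534 × 60 = 3.320″

30°03′38.7″ S, 110°01′3.3″ W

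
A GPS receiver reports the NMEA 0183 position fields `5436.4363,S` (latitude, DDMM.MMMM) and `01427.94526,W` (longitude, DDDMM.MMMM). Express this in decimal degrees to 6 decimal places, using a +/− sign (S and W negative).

-54.607272, -14.465754

Latitude: degrees = first 2 digits = 54, minutes = 36.4363; 54 + 36.4363/60 = 54.6072717
hemisphere S, so the sign is −
Lon: degrees = first 3 digits = 14, minutes = 27.94526; 14 + 27.94526/60 = 14.4657543
hemisphere W, so the sign is −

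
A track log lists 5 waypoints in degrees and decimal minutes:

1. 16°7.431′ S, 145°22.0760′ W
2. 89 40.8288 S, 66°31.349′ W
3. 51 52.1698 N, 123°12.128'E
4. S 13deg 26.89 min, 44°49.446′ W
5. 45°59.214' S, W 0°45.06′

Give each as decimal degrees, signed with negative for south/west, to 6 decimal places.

Point 1:
  Lat: 16 + 7.431/60 = 16.1238500
  hemisphere S, so the sign is −
  Longitude: 22.076′ = 0.367933°; total 145.3679333
  hemisphere W, so the sign is −
Point 2:
  φ: 40.8288′ = 0.680480°; total 89.6804800
  hemisphere S, so the sign is −
  Lon: 66 + 31.349/60 = 66.5224833
  W → negative
Point 3:
  Lat: 52.1698′ = 0.869497°; total 51.8694967
  N → positive
  λ: 12.128′ = 0.202133°; total 123.2021333
  E ⇒ keep positive
Point 4:
  Latitude: 13 + 26.89/60 = 13.4481667
  S → negative
  Longitude: 44 + 49.446/60 = 44.8241000
  W ⇒ negate
Point 5:
  φ: 45 + 59.214/60 = 45.9869000
  S → negative
  Lon: 0 + 45.06/60 = 0.7510000
  hemisphere W, so the sign is −

1. -16.123850, -145.367933
2. -89.680480, -66.522483
3. 51.869497, 123.202133
4. -13.448167, -44.824100
5. -45.986900, -0.751000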